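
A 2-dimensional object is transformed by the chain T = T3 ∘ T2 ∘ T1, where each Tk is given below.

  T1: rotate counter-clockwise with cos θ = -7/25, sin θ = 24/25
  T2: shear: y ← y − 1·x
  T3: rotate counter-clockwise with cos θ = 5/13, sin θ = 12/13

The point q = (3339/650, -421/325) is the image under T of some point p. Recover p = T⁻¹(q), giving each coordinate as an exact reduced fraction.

p = (-9/2, 1/2)

T1 = [-7/25 -24/25 0; 24/25 -7/25 0; 0 0 1]
T2·T1 = [-7/25 -24/25 0; 31/25 17/25 0; 0 0 1]
T3·…·T1 = [-407/325 -324/325 0; 71/325 -203/325 0; 0 0 1]
det M = 1; M⁻¹ = [-203/325 324/325 0; -71/325 -407/325 0; 0 0 1]
M⁻¹ · (3339/650, -421/325)ᵀ = (-9/2, 1/2)ᵀ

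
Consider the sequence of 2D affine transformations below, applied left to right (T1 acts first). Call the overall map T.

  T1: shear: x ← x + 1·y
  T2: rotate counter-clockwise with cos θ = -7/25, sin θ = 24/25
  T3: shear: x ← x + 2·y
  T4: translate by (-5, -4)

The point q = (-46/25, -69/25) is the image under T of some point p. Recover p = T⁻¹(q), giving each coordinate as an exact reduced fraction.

T1 = [1 1 0; 0 1 0; 0 0 1]
T2·T1 = [-7/25 -31/25 0; 24/25 17/25 0; 0 0 1]
T3·…·T1 = [41/25 3/25 0; 24/25 17/25 0; 0 0 1]
T4·…·T1 = [41/25 3/25 -5; 24/25 17/25 -4; 0 0 1]
det M = 1; M⁻¹ = [17/25 -3/25 73/25; -24/25 41/25 44/25; 0 0 1]
M⁻¹ · (-46/25, -69/25)ᵀ = (2, -1)ᵀ

p = (2, -1)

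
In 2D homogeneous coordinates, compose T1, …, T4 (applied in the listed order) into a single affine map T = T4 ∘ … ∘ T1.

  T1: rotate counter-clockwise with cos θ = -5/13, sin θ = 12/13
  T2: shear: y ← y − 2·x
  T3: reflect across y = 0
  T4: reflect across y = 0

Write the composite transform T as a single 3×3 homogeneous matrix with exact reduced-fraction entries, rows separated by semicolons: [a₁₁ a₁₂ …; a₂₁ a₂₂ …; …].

T1 = [-5/13 -12/13 0; 12/13 -5/13 0; 0 0 1]
T2·T1 = [-5/13 -12/13 0; 22/13 19/13 0; 0 0 1]
T3·…·T1 = [-5/13 -12/13 0; -22/13 -19/13 0; 0 0 1]
T4·…·T1 = [-5/13 -12/13 0; 22/13 19/13 0; 0 0 1]

T = [-5/13 -12/13 0; 22/13 19/13 0; 0 0 1]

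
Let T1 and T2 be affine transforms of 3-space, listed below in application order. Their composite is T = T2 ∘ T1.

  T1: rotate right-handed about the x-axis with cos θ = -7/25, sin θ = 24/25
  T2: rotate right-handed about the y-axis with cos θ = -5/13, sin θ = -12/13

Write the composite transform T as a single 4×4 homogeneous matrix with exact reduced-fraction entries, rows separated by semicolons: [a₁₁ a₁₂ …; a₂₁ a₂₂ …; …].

T = [-5/13 -288/325 84/325 0; 0 -7/25 -24/25 0; 12/13 -24/65 7/65 0; 0 0 0 1]

T1 = [1 0 0 0; 0 -7/25 -24/25 0; 0 24/25 -7/25 0; 0 0 0 1]
T2·T1 = [-5/13 -288/325 84/325 0; 0 -7/25 -24/25 0; 12/13 -24/65 7/65 0; 0 0 0 1]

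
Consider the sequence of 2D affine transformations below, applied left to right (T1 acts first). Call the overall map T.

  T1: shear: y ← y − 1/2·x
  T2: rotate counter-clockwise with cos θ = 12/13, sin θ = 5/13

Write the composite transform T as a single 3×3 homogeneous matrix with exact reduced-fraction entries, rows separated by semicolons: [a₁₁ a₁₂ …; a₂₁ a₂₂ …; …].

T = [29/26 -5/13 0; -1/13 12/13 0; 0 0 1]

T1 = [1 0 0; -1/2 1 0; 0 0 1]
T2·T1 = [29/26 -5/13 0; -1/13 12/13 0; 0 0 1]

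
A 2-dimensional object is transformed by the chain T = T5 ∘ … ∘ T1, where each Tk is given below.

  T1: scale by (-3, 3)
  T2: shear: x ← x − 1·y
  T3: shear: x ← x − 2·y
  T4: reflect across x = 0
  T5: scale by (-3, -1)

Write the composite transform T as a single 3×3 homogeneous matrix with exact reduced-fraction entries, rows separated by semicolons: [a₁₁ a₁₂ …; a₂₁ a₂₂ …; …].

T1 = [-3 0 0; 0 3 0; 0 0 1]
T2·T1 = [-3 -3 0; 0 3 0; 0 0 1]
T3·…·T1 = [-3 -9 0; 0 3 0; 0 0 1]
T4·…·T1 = [3 9 0; 0 3 0; 0 0 1]
T5·…·T1 = [-9 -27 0; 0 -3 0; 0 0 1]

T = [-9 -27 0; 0 -3 0; 0 0 1]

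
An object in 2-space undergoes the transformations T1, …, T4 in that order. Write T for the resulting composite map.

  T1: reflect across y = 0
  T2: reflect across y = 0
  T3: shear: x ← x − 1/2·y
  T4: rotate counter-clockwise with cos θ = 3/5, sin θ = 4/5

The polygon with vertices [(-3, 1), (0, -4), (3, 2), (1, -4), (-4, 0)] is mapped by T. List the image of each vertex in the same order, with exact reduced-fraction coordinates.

T1 reflect across y = 0: (-3, 1) → (-3, -1); (0, -4) → (0, 4); (3, 2) → (3, -2); (1, -4) → (1, 4); (-4, 0) → (-4, 0)
T2 reflect across y = 0: (-3, -1) → (-3, 1); (0, 4) → (0, -4); (3, -2) → (3, 2); (1, 4) → (1, -4); (-4, 0) → (-4, 0)
T3 shear: x ← x − 1/2·y: (-3, 1) → (-7/2, 1); (0, -4) → (2, -4); (3, 2) → (2, 2); (1, -4) → (3, -4); (-4, 0) → (-4, 0)
T4 rotate counter-clockwise with cos θ = 3/5, sin θ = 4/5: (-7/2, 1) → (-29/10, -11/5); (2, -4) → (22/5, -4/5); (2, 2) → (-2/5, 14/5); (3, -4) → (5, 0); (-4, 0) → (-12/5, -16/5)

image vertices: (-29/10, -11/5), (22/5, -4/5), (-2/5, 14/5), (5, 0), (-12/5, -16/5)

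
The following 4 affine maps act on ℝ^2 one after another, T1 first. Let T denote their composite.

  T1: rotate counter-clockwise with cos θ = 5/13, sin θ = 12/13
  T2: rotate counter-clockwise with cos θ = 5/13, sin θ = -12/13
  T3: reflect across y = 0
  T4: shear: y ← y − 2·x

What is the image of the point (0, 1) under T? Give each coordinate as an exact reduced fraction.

T1 rotate counter-clockwise with cos θ = 5/13, sin θ = 12/13: (0, 1) → (-12/13, 5/13)
T2 rotate counter-clockwise with cos θ = 5/13, sin θ = -12/13: (-12/13, 5/13) → (0, 1)
T3 reflect across y = 0: (0, 1) → (0, -1)
T4 shear: y ← y − 2·x: (0, -1) → (0, -1)

T(p) = (0, -1)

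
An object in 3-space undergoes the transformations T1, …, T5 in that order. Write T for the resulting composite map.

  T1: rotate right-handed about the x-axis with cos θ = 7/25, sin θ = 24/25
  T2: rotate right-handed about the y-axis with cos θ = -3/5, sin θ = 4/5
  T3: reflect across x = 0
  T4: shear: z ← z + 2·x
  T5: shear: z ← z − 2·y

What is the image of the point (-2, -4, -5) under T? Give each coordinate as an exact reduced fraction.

T1 rotate right-handed about the x-axis with cos θ = 7/25, sin θ = 24/25: (-2, -4, -5) → (-2, 92/25, -131/25)
T2 rotate right-handed about the y-axis with cos θ = -3/5, sin θ = 4/5: (-2, 92/25, -131/25) → (-374/125, 92/25, 593/125)
T3 reflect across x = 0: (-374/125, 92/25, 593/125) → (374/125, 92/25, 593/125)
T4 shear: z ← z + 2·x: (374/125, 92/25, 593/125) → (374/125, 92/25, 1341/125)
T5 shear: z ← z − 2·y: (374/125, 92/25, 1341/125) → (374/125, 92/25, 421/125)

T(p) = (374/125, 92/25, 421/125)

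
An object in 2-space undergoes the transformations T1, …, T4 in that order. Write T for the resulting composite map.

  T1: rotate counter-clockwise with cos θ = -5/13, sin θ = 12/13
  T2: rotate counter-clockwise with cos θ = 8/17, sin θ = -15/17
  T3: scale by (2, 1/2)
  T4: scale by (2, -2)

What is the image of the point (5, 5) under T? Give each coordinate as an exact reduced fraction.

T1 rotate counter-clockwise with cos θ = -5/13, sin θ = 12/13: (5, 5) → (-85/13, 35/13)
T2 rotate counter-clockwise with cos θ = 8/17, sin θ = -15/17: (-85/13, 35/13) → (-155/221, 1555/221)
T3 scale by (2, 1/2): (-155/221, 1555/221) → (-310/221, 1555/442)
T4 scale by (2, -2): (-310/221, 1555/442) → (-620/221, -1555/221)

T(p) = (-620/221, -1555/221)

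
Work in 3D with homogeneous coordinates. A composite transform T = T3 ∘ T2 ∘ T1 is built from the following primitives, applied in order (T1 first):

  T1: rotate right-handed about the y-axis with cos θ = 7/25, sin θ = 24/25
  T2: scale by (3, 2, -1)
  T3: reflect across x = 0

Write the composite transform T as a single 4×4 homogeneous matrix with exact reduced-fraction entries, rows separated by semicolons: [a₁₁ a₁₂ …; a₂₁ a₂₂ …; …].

T1 = [7/25 0 24/25 0; 0 1 0 0; -24/25 0 7/25 0; 0 0 0 1]
T2·T1 = [21/25 0 72/25 0; 0 2 0 0; 24/25 0 -7/25 0; 0 0 0 1]
T3·…·T1 = [-21/25 0 -72/25 0; 0 2 0 0; 24/25 0 -7/25 0; 0 0 0 1]

T = [-21/25 0 -72/25 0; 0 2 0 0; 24/25 0 -7/25 0; 0 0 0 1]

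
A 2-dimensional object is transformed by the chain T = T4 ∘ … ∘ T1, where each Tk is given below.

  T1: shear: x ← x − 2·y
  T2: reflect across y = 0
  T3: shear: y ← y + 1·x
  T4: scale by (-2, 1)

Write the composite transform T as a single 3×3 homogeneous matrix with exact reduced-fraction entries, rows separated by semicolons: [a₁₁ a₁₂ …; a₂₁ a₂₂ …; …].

T1 = [1 -2 0; 0 1 0; 0 0 1]
T2·T1 = [1 -2 0; 0 -1 0; 0 0 1]
T3·…·T1 = [1 -2 0; 1 -3 0; 0 0 1]
T4·…·T1 = [-2 4 0; 1 -3 0; 0 0 1]

T = [-2 4 0; 1 -3 0; 0 0 1]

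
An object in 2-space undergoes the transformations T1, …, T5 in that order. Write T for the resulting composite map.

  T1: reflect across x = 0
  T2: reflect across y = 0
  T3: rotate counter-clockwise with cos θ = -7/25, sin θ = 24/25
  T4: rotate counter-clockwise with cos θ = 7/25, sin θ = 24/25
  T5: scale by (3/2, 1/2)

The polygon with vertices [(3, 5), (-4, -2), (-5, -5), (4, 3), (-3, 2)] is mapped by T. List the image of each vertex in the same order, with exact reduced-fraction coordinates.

image vertices: (9/2, 5/2), (-6, -1), (-15/2, -5/2), (6, 3/2), (-9/2, 1)

T1 reflect across x = 0: (3, 5) → (-3, 5); (-4, -2) → (4, -2); (-5, -5) → (5, -5); (4, 3) → (-4, 3); (-3, 2) → (3, 2)
T2 reflect across y = 0: (-3, 5) → (-3, -5); (4, -2) → (4, 2); (5, -5) → (5, 5); (-4, 3) → (-4, -3); (3, 2) → (3, -2)
T3 rotate counter-clockwise with cos θ = -7/25, sin θ = 24/25: (-3, -5) → (141/25, -37/25); (4, 2) → (-76/25, 82/25); (5, 5) → (-31/5, 17/5); (-4, -3) → (4, -3); (3, -2) → (27/25, 86/25)
T4 rotate counter-clockwise with cos θ = 7/25, sin θ = 24/25: (141/25, -37/25) → (3, 5); (-76/25, 82/25) → (-4, -2); (-31/5, 17/5) → (-5, -5); (4, -3) → (4, 3); (27/25, 86/25) → (-3, 2)
T5 scale by (3/2, 1/2): (3, 5) → (9/2, 5/2); (-4, -2) → (-6, -1); (-5, -5) → (-15/2, -5/2); (4, 3) → (6, 3/2); (-3, 2) → (-9/2, 1)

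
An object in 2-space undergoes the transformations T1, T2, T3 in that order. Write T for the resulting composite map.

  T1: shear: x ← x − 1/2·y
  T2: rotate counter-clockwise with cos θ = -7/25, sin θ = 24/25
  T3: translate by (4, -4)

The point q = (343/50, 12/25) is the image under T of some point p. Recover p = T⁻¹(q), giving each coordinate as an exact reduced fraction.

T1 = [1 -1/2 0; 0 1 0; 0 0 1]
T2·T1 = [-7/25 -41/50 0; 24/25 -19/25 0; 0 0 1]
T3·…·T1 = [-7/25 -41/50 4; 24/25 -19/25 -4; 0 0 1]
det M = 1; M⁻¹ = [-19/25 41/50 158/25; -24/25 -7/25 68/25; 0 0 1]
M⁻¹ · (343/50, 12/25)ᵀ = (3/2, -4)ᵀ

p = (3/2, -4)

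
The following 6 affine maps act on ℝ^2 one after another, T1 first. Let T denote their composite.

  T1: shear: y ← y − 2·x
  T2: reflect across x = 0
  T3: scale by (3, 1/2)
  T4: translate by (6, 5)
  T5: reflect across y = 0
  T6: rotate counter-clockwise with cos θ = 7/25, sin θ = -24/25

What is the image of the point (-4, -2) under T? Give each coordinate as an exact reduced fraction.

T1 shear: y ← y − 2·x: (-4, -2) → (-4, 6)
T2 reflect across x = 0: (-4, 6) → (4, 6)
T3 scale by (3, 1/2): (4, 6) → (12, 3)
T4 translate by (6, 5): (12, 3) → (18, 8)
T5 reflect across y = 0: (18, 8) → (18, -8)
T6 rotate counter-clockwise with cos θ = 7/25, sin θ = -24/25: (18, -8) → (-66/25, -488/25)

T(p) = (-66/25, -488/25)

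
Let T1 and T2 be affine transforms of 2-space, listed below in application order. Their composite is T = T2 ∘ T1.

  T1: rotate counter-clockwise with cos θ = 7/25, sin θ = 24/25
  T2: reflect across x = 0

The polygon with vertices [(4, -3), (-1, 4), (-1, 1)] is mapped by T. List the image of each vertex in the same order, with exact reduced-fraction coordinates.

image vertices: (-4, 3), (103/25, 4/25), (31/25, -17/25)

T1 rotate counter-clockwise with cos θ = 7/25, sin θ = 24/25: (4, -3) → (4, 3); (-1, 4) → (-103/25, 4/25); (-1, 1) → (-31/25, -17/25)
T2 reflect across x = 0: (4, 3) → (-4, 3); (-103/25, 4/25) → (103/25, 4/25); (-31/25, -17/25) → (31/25, -17/25)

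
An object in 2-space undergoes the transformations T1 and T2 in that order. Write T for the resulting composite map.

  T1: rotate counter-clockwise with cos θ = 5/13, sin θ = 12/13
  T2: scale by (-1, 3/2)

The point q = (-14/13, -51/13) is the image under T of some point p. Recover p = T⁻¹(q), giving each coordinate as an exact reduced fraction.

T1 = [5/13 -12/13 0; 12/13 5/13 0; 0 0 1]
T2·T1 = [-5/13 12/13 0; 18/13 15/26 0; 0 0 1]
det M = -3/2; M⁻¹ = [-5/13 8/13 0; 12/13 10/39 0; 0 0 1]
M⁻¹ · (-14/13, -51/13)ᵀ = (-2, -2)ᵀ

p = (-2, -2)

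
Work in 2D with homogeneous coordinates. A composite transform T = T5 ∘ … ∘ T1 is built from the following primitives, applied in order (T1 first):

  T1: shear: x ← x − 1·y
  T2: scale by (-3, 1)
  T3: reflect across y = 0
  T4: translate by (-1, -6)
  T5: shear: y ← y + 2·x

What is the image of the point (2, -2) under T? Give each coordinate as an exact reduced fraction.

T1 shear: x ← x − 1·y: (2, -2) → (4, -2)
T2 scale by (-3, 1): (4, -2) → (-12, -2)
T3 reflect across y = 0: (-12, -2) → (-12, 2)
T4 translate by (-1, -6): (-12, 2) → (-13, -4)
T5 shear: y ← y + 2·x: (-13, -4) → (-13, -30)

T(p) = (-13, -30)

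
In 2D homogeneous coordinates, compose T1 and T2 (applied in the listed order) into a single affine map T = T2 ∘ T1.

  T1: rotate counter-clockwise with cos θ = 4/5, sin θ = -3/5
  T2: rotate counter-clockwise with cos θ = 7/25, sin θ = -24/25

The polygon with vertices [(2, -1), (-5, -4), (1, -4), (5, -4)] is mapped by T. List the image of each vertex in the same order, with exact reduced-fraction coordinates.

image vertices: (-41/25, -38/25), (-248/125, 761/125), (-512/125, 59/125), (-688/125, -409/125)

T1 rotate counter-clockwise with cos θ = 4/5, sin θ = -3/5: (2, -1) → (1, -2); (-5, -4) → (-32/5, -1/5); (1, -4) → (-8/5, -19/5); (5, -4) → (8/5, -31/5)
T2 rotate counter-clockwise with cos θ = 7/25, sin θ = -24/25: (1, -2) → (-41/25, -38/25); (-32/5, -1/5) → (-248/125, 761/125); (-8/5, -19/5) → (-512/125, 59/125); (8/5, -31/5) → (-688/125, -409/125)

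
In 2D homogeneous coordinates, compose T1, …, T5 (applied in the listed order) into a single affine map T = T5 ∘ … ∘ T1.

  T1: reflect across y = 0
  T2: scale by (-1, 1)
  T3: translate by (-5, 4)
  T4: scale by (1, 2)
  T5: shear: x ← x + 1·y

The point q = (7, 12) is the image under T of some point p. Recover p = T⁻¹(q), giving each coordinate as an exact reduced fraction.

T1 = [1 0 0; 0 -1 0; 0 0 1]
T2·T1 = [-1 0 0; 0 -1 0; 0 0 1]
T3·…·T1 = [-1 0 -5; 0 -1 4; 0 0 1]
T4·…·T1 = [-1 0 -5; 0 -2 8; 0 0 1]
T5·…·T1 = [-1 -2 3; 0 -2 8; 0 0 1]
det M = 2; M⁻¹ = [-1 1 -5; 0 -1/2 4; 0 0 1]
M⁻¹ · (7, 12)ᵀ = (0, -2)ᵀ

p = (0, -2)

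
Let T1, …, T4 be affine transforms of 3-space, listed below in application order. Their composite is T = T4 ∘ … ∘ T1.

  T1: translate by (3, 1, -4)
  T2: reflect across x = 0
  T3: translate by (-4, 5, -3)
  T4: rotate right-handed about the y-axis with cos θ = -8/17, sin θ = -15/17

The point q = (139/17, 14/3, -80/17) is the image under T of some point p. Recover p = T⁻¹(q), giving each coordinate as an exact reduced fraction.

T1 = [1 0 0 3; 0 1 0 1; 0 0 1 -4; 0 0 0 1]
T2·T1 = [-1 0 0 -3; 0 1 0 1; 0 0 1 -4; 0 0 0 1]
T3·…·T1 = [-1 0 0 -7; 0 1 0 6; 0 0 1 -7; 0 0 0 1]
T4·…·T1 = [8/17 0 -15/17 161/17; 0 1 0 6; -15/17 0 -8/17 -49/17; 0 0 0 1]
det M = -1; M⁻¹ = [8/17 0 -15/17 -7; 0 1 0 -6; -15/17 0 -8/17 7; 0 0 0 1]
M⁻¹ · (139/17, 14/3, -80/17)ᵀ = (1, -4/3, 2)ᵀ

p = (1, -4/3, 2)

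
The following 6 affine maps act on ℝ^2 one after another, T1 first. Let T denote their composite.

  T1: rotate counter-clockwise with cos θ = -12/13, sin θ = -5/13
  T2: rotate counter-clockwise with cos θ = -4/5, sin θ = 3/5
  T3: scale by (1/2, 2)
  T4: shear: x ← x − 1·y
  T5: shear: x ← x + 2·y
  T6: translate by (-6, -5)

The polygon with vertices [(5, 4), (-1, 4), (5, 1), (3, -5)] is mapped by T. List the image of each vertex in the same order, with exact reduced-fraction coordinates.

image vertices: (287/130, 19/65), (293/130, 211/65), (-517/130, -359/65), (-2123/130, -1051/65)

T1 rotate counter-clockwise with cos θ = -12/13, sin θ = -5/13: (5, 4) → (-40/13, -73/13); (-1, 4) → (32/13, -43/13); (5, 1) → (-55/13, -37/13); (3, -5) → (-61/13, 45/13)
T2 rotate counter-clockwise with cos θ = -4/5, sin θ = 3/5: (-40/13, -73/13) → (379/65, 172/65); (32/13, -43/13) → (1/65, 268/65); (-55/13, -37/13) → (331/65, -17/65); (-61/13, 45/13) → (109/65, -363/65)
T3 scale by (1/2, 2): (379/65, 172/65) → (379/130, 344/65); (1/65, 268/65) → (1/130, 536/65); (331/65, -17/65) → (331/130, -34/65); (109/65, -363/65) → (109/130, -726/65)
T4 shear: x ← x − 1·y: (379/130, 344/65) → (-309/130, 344/65); (1/130, 536/65) → (-1071/130, 536/65); (331/130, -34/65) → (399/130, -34/65); (109/130, -726/65) → (1561/130, -726/65)
T5 shear: x ← x + 2·y: (-309/130, 344/65) → (1067/130, 344/65); (-1071/130, 536/65) → (1073/130, 536/65); (399/130, -34/65) → (263/130, -34/65); (1561/130, -726/65) → (-1343/130, -726/65)
T6 translate by (-6, -5): (1067/130, 344/65) → (287/130, 19/65); (1073/130, 536/65) → (293/130, 211/65); (263/130, -34/65) → (-517/130, -359/65); (-1343/130, -726/65) → (-2123/130, -1051/65)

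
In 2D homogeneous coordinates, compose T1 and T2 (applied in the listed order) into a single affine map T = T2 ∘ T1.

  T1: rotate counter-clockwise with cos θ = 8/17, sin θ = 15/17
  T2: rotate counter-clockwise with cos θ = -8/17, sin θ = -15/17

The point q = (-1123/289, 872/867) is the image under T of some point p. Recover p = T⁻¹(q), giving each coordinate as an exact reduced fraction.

T1 = [8/17 -15/17 0; 15/17 8/17 0; 0 0 1]
T2·T1 = [161/289 240/289 0; -240/289 161/289 0; 0 0 1]
det M = 1; M⁻¹ = [161/289 -240/289 0; 240/289 161/289 0; 0 0 1]
M⁻¹ · (-1123/289, 872/867)ᵀ = (-3, -8/3)ᵀ

p = (-3, -8/3)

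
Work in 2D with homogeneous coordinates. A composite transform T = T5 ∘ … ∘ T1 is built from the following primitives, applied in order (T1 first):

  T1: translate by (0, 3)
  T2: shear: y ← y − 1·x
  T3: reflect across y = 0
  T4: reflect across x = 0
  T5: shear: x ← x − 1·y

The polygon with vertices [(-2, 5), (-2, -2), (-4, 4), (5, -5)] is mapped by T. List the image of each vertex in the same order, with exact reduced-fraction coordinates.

image vertices: (12, -10), (5, -3), (15, -11), (-12, 7)

T1 translate by (0, 3): (-2, 5) → (-2, 8); (-2, -2) → (-2, 1); (-4, 4) → (-4, 7); (5, -5) → (5, -2)
T2 shear: y ← y − 1·x: (-2, 8) → (-2, 10); (-2, 1) → (-2, 3); (-4, 7) → (-4, 11); (5, -2) → (5, -7)
T3 reflect across y = 0: (-2, 10) → (-2, -10); (-2, 3) → (-2, -3); (-4, 11) → (-4, -11); (5, -7) → (5, 7)
T4 reflect across x = 0: (-2, -10) → (2, -10); (-2, -3) → (2, -3); (-4, -11) → (4, -11); (5, 7) → (-5, 7)
T5 shear: x ← x − 1·y: (2, -10) → (12, -10); (2, -3) → (5, -3); (4, -11) → (15, -11); (-5, 7) → (-12, 7)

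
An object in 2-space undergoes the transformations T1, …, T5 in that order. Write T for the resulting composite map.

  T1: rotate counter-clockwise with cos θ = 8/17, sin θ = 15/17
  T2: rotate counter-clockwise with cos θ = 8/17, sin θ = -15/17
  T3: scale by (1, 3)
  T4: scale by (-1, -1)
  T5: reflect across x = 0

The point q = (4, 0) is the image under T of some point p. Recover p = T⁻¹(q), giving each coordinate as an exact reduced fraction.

T1 = [8/17 -15/17 0; 15/17 8/17 0; 0 0 1]
T2·T1 = [1 0 0; 0 1 0; 0 0 1]
T3·…·T1 = [1 0 0; 0 3 0; 0 0 1]
T4·…·T1 = [-1 0 0; 0 -3 0; 0 0 1]
T5·…·T1 = [1 0 0; 0 -3 0; 0 0 1]
det M = -3; M⁻¹ = [1 0 0; 0 -1/3 0; 0 0 1]
M⁻¹ · (4, 0)ᵀ = (4, 0)ᵀ

p = (4, 0)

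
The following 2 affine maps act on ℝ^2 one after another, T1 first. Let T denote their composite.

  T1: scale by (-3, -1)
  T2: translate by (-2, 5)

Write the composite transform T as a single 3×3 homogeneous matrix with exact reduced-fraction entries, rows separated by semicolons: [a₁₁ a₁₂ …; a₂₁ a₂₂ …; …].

T1 = [-3 0 0; 0 -1 0; 0 0 1]
T2·T1 = [-3 0 -2; 0 -1 5; 0 0 1]

T = [-3 0 -2; 0 -1 5; 0 0 1]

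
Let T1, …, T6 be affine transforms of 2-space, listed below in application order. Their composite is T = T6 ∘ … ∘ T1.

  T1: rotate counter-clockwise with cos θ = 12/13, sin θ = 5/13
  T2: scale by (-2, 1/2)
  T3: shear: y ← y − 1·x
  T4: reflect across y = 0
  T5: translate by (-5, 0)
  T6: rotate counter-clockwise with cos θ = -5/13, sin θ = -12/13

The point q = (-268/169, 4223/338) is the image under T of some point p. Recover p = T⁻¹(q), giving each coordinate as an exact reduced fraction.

p = (3, -1/2)

T1 = [12/13 -5/13 0; 5/13 12/13 0; 0 0 1]
T2·T1 = [-24/13 10/13 0; 5/26 6/13 0; 0 0 1]
T3·…·T1 = [-24/13 10/13 0; 53/26 -4/13 0; 0 0 1]
T4·…·T1 = [-24/13 10/13 0; -53/26 4/13 0; 0 0 1]
T5·…·T1 = [-24/13 10/13 -5; -53/26 4/13 0; 0 0 1]
T6·…·T1 = [-198/169 -2/169 25/13; 841/338 -140/169 60/13; 0 0 1]
det M = 1; M⁻¹ = [-140/169 2/169 20/13; -841/338 -198/169 265/26; 0 0 1]
M⁻¹ · (-268/169, 4223/338)ᵀ = (3, -1/2)ᵀ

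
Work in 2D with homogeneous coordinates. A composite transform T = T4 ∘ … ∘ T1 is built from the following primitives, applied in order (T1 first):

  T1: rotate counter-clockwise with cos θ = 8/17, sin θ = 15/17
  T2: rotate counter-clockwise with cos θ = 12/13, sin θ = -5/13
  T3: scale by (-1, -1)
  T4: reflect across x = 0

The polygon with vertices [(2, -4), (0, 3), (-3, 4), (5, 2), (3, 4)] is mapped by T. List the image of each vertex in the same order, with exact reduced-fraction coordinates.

image vertices: (902/221, 404/221), (-420/221, -513/221), (-1073/221, -264/221), (575/221, -1042/221), (-47/221, -1104/221)

T1 rotate counter-clockwise with cos θ = 8/17, sin θ = 15/17: (2, -4) → (76/17, -2/17); (0, 3) → (-45/17, 24/17); (-3, 4) → (-84/17, -13/17); (5, 2) → (10/17, 91/17); (3, 4) → (-36/17, 77/17)
T2 rotate counter-clockwise with cos θ = 12/13, sin θ = -5/13: (76/17, -2/17) → (902/221, -404/221); (-45/17, 24/17) → (-420/221, 513/221); (-84/17, -13/17) → (-1073/221, 264/221); (10/17, 91/17) → (575/221, 1042/221); (-36/17, 77/17) → (-47/221, 1104/221)
T3 scale by (-1, -1): (902/221, -404/221) → (-902/221, 404/221); (-420/221, 513/221) → (420/221, -513/221); (-1073/221, 264/221) → (1073/221, -264/221); (575/221, 1042/221) → (-575/221, -1042/221); (-47/221, 1104/221) → (47/221, -1104/221)
T4 reflect across x = 0: (-902/221, 404/221) → (902/221, 404/221); (420/221, -513/221) → (-420/221, -513/221); (1073/221, -264/221) → (-1073/221, -264/221); (-575/221, -1042/221) → (575/221, -1042/221); (47/221, -1104/221) → (-47/221, -1104/221)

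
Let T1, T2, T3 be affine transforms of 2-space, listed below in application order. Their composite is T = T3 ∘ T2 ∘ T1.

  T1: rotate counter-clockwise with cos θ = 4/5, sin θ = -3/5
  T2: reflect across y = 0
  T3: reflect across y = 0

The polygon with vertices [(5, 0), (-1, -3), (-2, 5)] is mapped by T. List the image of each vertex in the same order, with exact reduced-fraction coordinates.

T1 rotate counter-clockwise with cos θ = 4/5, sin θ = -3/5: (5, 0) → (4, -3); (-1, -3) → (-13/5, -9/5); (-2, 5) → (7/5, 26/5)
T2 reflect across y = 0: (4, -3) → (4, 3); (-13/5, -9/5) → (-13/5, 9/5); (7/5, 26/5) → (7/5, -26/5)
T3 reflect across y = 0: (4, 3) → (4, -3); (-13/5, 9/5) → (-13/5, -9/5); (7/5, -26/5) → (7/5, 26/5)

image vertices: (4, -3), (-13/5, -9/5), (7/5, 26/5)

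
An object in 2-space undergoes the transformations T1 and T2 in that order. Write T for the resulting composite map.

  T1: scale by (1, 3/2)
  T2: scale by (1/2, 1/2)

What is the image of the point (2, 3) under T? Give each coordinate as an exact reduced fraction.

T(p) = (1, 9/4)

T1 scale by (1, 3/2): (2, 3) → (2, 9/2)
T2 scale by (1/2, 1/2): (2, 9/2) → (1, 9/4)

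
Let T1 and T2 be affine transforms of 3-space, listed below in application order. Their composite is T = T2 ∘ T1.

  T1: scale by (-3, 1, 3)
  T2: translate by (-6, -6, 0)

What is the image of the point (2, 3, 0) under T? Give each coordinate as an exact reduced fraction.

T1 scale by (-3, 1, 3): (2, 3, 0) → (-6, 3, 0)
T2 translate by (-6, -6, 0): (-6, 3, 0) → (-12, -3, 0)

T(p) = (-12, -3, 0)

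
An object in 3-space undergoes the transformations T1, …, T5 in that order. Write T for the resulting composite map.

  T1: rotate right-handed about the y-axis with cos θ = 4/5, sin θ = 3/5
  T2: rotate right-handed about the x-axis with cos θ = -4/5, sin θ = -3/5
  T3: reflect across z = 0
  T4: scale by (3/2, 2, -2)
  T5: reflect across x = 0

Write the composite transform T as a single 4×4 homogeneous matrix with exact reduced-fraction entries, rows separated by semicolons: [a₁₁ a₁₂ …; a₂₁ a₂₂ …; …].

T1 = [4/5 0 3/5 0; 0 1 0 0; -3/5 0 4/5 0; 0 0 0 1]
T2·T1 = [4/5 0 3/5 0; -9/25 -4/5 12/25 0; 12/25 -3/5 -16/25 0; 0 0 0 1]
T3·…·T1 = [4/5 0 3/5 0; -9/25 -4/5 12/25 0; -12/25 3/5 16/25 0; 0 0 0 1]
T4·…·T1 = [6/5 0 9/10 0; -18/25 -8/5 24/25 0; 24/25 -6/5 -32/25 0; 0 0 0 1]
T5·…·T1 = [-6/5 0 -9/10 0; -18/25 -8/5 24/25 0; 24/25 -6/5 -32/25 0; 0 0 0 1]

T = [-6/5 0 -9/10 0; -18/25 -8/5 24/25 0; 24/25 -6/5 -32/25 0; 0 0 0 1]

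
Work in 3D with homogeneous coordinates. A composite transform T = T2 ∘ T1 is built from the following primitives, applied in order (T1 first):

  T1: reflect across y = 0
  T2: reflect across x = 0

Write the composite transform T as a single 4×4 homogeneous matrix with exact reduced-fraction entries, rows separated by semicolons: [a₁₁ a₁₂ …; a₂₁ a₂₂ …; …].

T = [-1 0 0 0; 0 -1 0 0; 0 0 1 0; 0 0 0 1]

T1 = [1 0 0 0; 0 -1 0 0; 0 0 1 0; 0 0 0 1]
T2·T1 = [-1 0 0 0; 0 -1 0 0; 0 0 1 0; 0 0 0 1]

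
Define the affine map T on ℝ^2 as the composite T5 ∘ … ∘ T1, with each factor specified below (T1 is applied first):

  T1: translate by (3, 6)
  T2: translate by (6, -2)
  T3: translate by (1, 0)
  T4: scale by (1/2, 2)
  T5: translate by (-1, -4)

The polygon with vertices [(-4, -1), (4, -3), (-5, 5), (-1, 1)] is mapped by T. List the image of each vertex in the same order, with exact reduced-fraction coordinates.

image vertices: (2, 2), (6, -2), (3/2, 14), (7/2, 6)

T1 translate by (3, 6): (-4, -1) → (-1, 5); (4, -3) → (7, 3); (-5, 5) → (-2, 11); (-1, 1) → (2, 7)
T2 translate by (6, -2): (-1, 5) → (5, 3); (7, 3) → (13, 1); (-2, 11) → (4, 9); (2, 7) → (8, 5)
T3 translate by (1, 0): (5, 3) → (6, 3); (13, 1) → (14, 1); (4, 9) → (5, 9); (8, 5) → (9, 5)
T4 scale by (1/2, 2): (6, 3) → (3, 6); (14, 1) → (7, 2); (5, 9) → (5/2, 18); (9, 5) → (9/2, 10)
T5 translate by (-1, -4): (3, 6) → (2, 2); (7, 2) → (6, -2); (5/2, 18) → (3/2, 14); (9/2, 10) → (7/2, 6)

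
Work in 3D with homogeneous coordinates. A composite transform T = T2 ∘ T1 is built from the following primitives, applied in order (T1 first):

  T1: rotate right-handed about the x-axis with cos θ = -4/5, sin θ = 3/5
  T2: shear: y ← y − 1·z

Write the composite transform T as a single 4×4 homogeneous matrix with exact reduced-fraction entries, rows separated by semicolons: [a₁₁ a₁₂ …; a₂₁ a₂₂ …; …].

T = [1 0 0 0; 0 -7/5 1/5 0; 0 3/5 -4/5 0; 0 0 0 1]

T1 = [1 0 0 0; 0 -4/5 -3/5 0; 0 3/5 -4/5 0; 0 0 0 1]
T2·T1 = [1 0 0 0; 0 -7/5 1/5 0; 0 3/5 -4/5 0; 0 0 0 1]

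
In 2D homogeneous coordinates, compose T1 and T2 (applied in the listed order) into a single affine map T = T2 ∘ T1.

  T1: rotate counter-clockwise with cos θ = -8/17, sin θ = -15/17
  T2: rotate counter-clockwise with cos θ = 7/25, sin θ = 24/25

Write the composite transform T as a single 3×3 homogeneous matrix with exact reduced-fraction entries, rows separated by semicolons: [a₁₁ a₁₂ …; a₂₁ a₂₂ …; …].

T1 = [-8/17 15/17 0; -15/17 -8/17 0; 0 0 1]
T2·T1 = [304/425 297/425 0; -297/425 304/425 0; 0 0 1]

T = [304/425 297/425 0; -297/425 304/425 0; 0 0 1]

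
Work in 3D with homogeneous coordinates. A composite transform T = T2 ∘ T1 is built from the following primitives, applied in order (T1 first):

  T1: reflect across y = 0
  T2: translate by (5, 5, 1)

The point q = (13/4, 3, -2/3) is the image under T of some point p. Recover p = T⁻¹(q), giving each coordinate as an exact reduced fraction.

T1 = [1 0 0 0; 0 -1 0 0; 0 0 1 0; 0 0 0 1]
T2·T1 = [1 0 0 5; 0 -1 0 5; 0 0 1 1; 0 0 0 1]
det M = -1; M⁻¹ = [1 0 0 -5; 0 -1 0 5; 0 0 1 -1; 0 0 0 1]
M⁻¹ · (13/4, 3, -2/3)ᵀ = (-7/4, 2, -5/3)ᵀ

p = (-7/4, 2, -5/3)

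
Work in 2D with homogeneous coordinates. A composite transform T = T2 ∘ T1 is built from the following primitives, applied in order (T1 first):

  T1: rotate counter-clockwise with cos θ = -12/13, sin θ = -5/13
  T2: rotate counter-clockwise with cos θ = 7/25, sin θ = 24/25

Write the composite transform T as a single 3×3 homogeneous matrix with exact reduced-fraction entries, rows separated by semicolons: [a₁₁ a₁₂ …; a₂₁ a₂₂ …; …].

T = [36/325 323/325 0; -323/325 36/325 0; 0 0 1]

T1 = [-12/13 5/13 0; -5/13 -12/13 0; 0 0 1]
T2·T1 = [36/325 323/325 0; -323/325 36/325 0; 0 0 1]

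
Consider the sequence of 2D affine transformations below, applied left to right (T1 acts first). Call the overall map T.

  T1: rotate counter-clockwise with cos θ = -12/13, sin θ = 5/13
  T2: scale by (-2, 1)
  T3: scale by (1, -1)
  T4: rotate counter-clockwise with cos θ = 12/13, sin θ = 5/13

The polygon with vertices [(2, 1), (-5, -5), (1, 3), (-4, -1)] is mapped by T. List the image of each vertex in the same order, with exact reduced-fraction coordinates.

T1 rotate counter-clockwise with cos θ = -12/13, sin θ = 5/13: (2, 1) → (-29/13, -2/13); (-5, -5) → (85/13, 35/13); (1, 3) → (-27/13, -31/13); (-4, -1) → (53/13, -8/13)
T2 scale by (-2, 1): (-29/13, -2/13) → (58/13, -2/13); (85/13, 35/13) → (-170/13, 35/13); (-27/13, -31/13) → (54/13, -31/13); (53/13, -8/13) → (-106/13, -8/13)
T3 scale by (1, -1): (58/13, -2/13) → (58/13, 2/13); (-170/13, 35/13) → (-170/13, -35/13); (54/13, -31/13) → (54/13, 31/13); (-106/13, -8/13) → (-106/13, 8/13)
T4 rotate counter-clockwise with cos θ = 12/13, sin θ = 5/13: (58/13, 2/13) → (686/169, 314/169); (-170/13, -35/13) → (-1865/169, -1270/169); (54/13, 31/13) → (493/169, 642/169); (-106/13, 8/13) → (-1312/169, -434/169)

image vertices: (686/169, 314/169), (-1865/169, -1270/169), (493/169, 642/169), (-1312/169, -434/169)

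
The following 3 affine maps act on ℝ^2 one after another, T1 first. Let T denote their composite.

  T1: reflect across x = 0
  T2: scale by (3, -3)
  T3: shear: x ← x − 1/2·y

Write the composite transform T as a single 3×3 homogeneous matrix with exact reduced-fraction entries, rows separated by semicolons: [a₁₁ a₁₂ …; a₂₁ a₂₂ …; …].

T1 = [-1 0 0; 0 1 0; 0 0 1]
T2·T1 = [-3 0 0; 0 -3 0; 0 0 1]
T3·…·T1 = [-3 3/2 0; 0 -3 0; 0 0 1]

T = [-3 3/2 0; 0 -3 0; 0 0 1]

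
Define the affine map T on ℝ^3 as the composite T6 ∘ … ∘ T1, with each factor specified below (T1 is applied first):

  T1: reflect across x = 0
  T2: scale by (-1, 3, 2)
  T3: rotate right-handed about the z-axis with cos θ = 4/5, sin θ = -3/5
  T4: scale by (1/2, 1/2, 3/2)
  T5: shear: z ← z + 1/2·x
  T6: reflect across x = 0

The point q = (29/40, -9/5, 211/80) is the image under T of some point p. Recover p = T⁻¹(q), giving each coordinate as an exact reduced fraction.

p = (1, -5/4, 1)

T1 = [-1 0 0 0; 0 1 0 0; 0 0 1 0; 0 0 0 1]
T2·T1 = [1 0 0 0; 0 3 0 0; 0 0 2 0; 0 0 0 1]
T3·…·T1 = [4/5 9/5 0 0; -3/5 12/5 0 0; 0 0 2 0; 0 0 0 1]
T4·…·T1 = [2/5 9/10 0 0; -3/10 6/5 0 0; 0 0 3 0; 0 0 0 1]
T5·…·T1 = [2/5 9/10 0 0; -3/10 6/5 0 0; 1/5 9/20 3 0; 0 0 0 1]
T6·…·T1 = [-2/5 -9/10 0 0; -3/10 6/5 0 0; 1/5 9/20 3 0; 0 0 0 1]
det M = -9/4; M⁻¹ = [-8/5 -6/5 0 0; -2/5 8/15 0 0; 1/6 0 1/3 0; 0 0 0 1]
M⁻¹ · (29/40, -9/5, 211/80)ᵀ = (1, -5/4, 1)ᵀ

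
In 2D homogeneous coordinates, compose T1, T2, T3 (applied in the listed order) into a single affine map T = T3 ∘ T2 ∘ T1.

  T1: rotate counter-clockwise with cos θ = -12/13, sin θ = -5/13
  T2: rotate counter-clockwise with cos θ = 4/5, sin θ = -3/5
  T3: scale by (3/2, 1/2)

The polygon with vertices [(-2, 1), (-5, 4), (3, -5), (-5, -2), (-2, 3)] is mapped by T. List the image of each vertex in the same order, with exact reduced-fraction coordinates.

T1 rotate counter-clockwise with cos θ = -12/13, sin θ = -5/13: (-2, 1) → (29/13, -2/13); (-5, 4) → (80/13, -23/13); (3, -5) → (-61/13, 45/13); (-5, -2) → (50/13, 49/13); (-2, 3) → (3, -2)
T2 rotate counter-clockwise with cos θ = 4/5, sin θ = -3/5: (29/13, -2/13) → (22/13, -19/13); (80/13, -23/13) → (251/65, -332/65); (-61/13, 45/13) → (-109/65, 363/65); (50/13, 49/13) → (347/65, 46/65); (3, -2) → (6/5, -17/5)
T3 scale by (3/2, 1/2): (22/13, -19/13) → (33/13, -19/26); (251/65, -332/65) → (753/130, -166/65); (-109/65, 363/65) → (-327/130, 363/130); (347/65, 46/65) → (1041/130, 23/65); (6/5, -17/5) → (9/5, -17/10)

image vertices: (33/13, -19/26), (753/130, -166/65), (-327/130, 363/130), (1041/130, 23/65), (9/5, -17/10)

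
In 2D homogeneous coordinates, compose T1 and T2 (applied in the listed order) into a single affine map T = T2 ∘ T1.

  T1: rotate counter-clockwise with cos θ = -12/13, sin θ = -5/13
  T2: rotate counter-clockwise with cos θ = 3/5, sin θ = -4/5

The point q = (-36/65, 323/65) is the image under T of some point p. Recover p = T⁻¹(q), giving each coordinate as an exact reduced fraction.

T1 = [-12/13 5/13 0; -5/13 -12/13 0; 0 0 1]
T2·T1 = [-56/65 -33/65 0; 33/65 -56/65 0; 0 0 1]
det M = 1; M⁻¹ = [-56/65 33/65 0; -33/65 -56/65 0; 0 0 1]
M⁻¹ · (-36/65, 323/65)ᵀ = (3, -4)ᵀ

p = (3, -4)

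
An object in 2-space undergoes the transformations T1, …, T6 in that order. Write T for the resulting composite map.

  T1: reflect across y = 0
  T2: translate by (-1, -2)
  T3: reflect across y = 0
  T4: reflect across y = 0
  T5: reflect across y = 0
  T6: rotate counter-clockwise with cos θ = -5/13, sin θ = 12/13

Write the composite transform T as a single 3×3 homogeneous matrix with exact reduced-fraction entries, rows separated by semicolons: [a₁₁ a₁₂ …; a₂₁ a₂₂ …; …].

T1 = [1 0 0; 0 -1 0; 0 0 1]
T2·T1 = [1 0 -1; 0 -1 -2; 0 0 1]
T3·…·T1 = [1 0 -1; 0 1 2; 0 0 1]
T4·…·T1 = [1 0 -1; 0 -1 -2; 0 0 1]
T5·…·T1 = [1 0 -1; 0 1 2; 0 0 1]
T6·…·T1 = [-5/13 -12/13 -19/13; 12/13 -5/13 -22/13; 0 0 1]

T = [-5/13 -12/13 -19/13; 12/13 -5/13 -22/13; 0 0 1]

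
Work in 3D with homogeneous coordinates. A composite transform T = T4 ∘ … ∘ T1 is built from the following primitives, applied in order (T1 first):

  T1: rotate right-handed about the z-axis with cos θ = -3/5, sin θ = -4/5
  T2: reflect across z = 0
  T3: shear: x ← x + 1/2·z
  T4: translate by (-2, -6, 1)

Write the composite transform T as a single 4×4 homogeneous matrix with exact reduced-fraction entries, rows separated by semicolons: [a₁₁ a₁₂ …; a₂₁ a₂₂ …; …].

T = [-3/5 4/5 -1/2 -2; -4/5 -3/5 0 -6; 0 0 -1 1; 0 0 0 1]

T1 = [-3/5 4/5 0 0; -4/5 -3/5 0 0; 0 0 1 0; 0 0 0 1]
T2·T1 = [-3/5 4/5 0 0; -4/5 -3/5 0 0; 0 0 -1 0; 0 0 0 1]
T3·…·T1 = [-3/5 4/5 -1/2 0; -4/5 -3/5 0 0; 0 0 -1 0; 0 0 0 1]
T4·…·T1 = [-3/5 4/5 -1/2 -2; -4/5 -3/5 0 -6; 0 0 -1 1; 0 0 0 1]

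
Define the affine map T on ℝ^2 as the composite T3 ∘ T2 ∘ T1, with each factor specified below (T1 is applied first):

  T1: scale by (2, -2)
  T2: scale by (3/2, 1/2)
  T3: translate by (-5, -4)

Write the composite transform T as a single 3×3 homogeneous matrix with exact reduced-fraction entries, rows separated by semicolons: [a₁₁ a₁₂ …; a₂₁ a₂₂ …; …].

T1 = [2 0 0; 0 -2 0; 0 0 1]
T2·T1 = [3 0 0; 0 -1 0; 0 0 1]
T3·…·T1 = [3 0 -5; 0 -1 -4; 0 0 1]

T = [3 0 -5; 0 -1 -4; 0 0 1]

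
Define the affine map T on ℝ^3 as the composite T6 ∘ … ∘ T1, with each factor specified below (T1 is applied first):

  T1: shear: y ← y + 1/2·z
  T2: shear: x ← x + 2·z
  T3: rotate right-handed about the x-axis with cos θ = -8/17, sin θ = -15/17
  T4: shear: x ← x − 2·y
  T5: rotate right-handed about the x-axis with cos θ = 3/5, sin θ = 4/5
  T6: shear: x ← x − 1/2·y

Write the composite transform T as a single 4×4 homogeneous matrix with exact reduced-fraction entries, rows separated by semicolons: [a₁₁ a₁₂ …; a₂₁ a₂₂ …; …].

T1 = [1 0 0 0; 0 1 1/2 0; 0 0 1 0; 0 0 0 1]
T2·T1 = [1 0 2 0; 0 1 1/2 0; 0 0 1 0; 0 0 0 1]
T3·…·T1 = [1 0 2 0; 0 -8/17 11/17 0; 0 -15/17 -31/34 0; 0 0 0 1]
T4·…·T1 = [1 16/17 12/17 0; 0 -8/17 11/17 0; 0 -15/17 -31/34 0; 0 0 0 1]
T5·…·T1 = [1 16/17 12/17 0; 0 36/85 19/17 0; 0 -77/85 -1/34 0; 0 0 0 1]
T6·…·T1 = [1 62/85 5/34 0; 0 36/85 19/17 0; 0 -77/85 -1/34 0; 0 0 0 1]

T = [1 62/85 5/34 0; 0 36/85 19/17 0; 0 -77/85 -1/34 0; 0 0 0 1]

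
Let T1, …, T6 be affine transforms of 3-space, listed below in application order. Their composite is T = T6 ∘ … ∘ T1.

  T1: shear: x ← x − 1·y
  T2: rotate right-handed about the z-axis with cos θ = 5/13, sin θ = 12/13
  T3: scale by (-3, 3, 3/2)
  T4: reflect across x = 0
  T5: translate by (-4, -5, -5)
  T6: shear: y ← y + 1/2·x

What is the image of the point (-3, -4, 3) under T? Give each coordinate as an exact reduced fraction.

T(p) = (107/13, -71/26, -1/2)

T1 shear: x ← x − 1·y: (-3, -4, 3) → (1, -4, 3)
T2 rotate right-handed about the z-axis with cos θ = 5/13, sin θ = 12/13: (1, -4, 3) → (53/13, -8/13, 3)
T3 scale by (-3, 3, 3/2): (53/13, -8/13, 3) → (-159/13, -24/13, 9/2)
T4 reflect across x = 0: (-159/13, -24/13, 9/2) → (159/13, -24/13, 9/2)
T5 translate by (-4, -5, -5): (159/13, -24/13, 9/2) → (107/13, -89/13, -1/2)
T6 shear: y ← y + 1/2·x: (107/13, -89/13, -1/2) → (107/13, -71/26, -1/2)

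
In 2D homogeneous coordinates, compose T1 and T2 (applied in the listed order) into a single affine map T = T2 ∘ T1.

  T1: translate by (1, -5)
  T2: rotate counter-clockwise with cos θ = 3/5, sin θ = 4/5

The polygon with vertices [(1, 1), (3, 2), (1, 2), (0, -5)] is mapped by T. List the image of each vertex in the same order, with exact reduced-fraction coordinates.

T1 translate by (1, -5): (1, 1) → (2, -4); (3, 2) → (4, -3); (1, 2) → (2, -3); (0, -5) → (1, -10)
T2 rotate counter-clockwise with cos θ = 3/5, sin θ = 4/5: (2, -4) → (22/5, -4/5); (4, -3) → (24/5, 7/5); (2, -3) → (18/5, -1/5); (1, -10) → (43/5, -26/5)

image vertices: (22/5, -4/5), (24/5, 7/5), (18/5, -1/5), (43/5, -26/5)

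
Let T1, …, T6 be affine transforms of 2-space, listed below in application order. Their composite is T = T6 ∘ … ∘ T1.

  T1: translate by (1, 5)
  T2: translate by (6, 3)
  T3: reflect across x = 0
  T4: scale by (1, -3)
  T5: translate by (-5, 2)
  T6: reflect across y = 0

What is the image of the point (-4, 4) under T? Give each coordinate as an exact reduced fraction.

T1 translate by (1, 5): (-4, 4) → (-3, 9)
T2 translate by (6, 3): (-3, 9) → (3, 12)
T3 reflect across x = 0: (3, 12) → (-3, 12)
T4 scale by (1, -3): (-3, 12) → (-3, -36)
T5 translate by (-5, 2): (-3, -36) → (-8, -34)
T6 reflect across y = 0: (-8, -34) → (-8, 34)

T(p) = (-8, 34)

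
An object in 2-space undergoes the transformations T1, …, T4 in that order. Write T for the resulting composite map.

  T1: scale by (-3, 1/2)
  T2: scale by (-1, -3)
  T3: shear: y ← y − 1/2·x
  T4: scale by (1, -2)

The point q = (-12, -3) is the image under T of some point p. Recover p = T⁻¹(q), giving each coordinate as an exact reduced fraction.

p = (-4, 3)

T1 = [-3 0 0; 0 1/2 0; 0 0 1]
T2·T1 = [3 0 0; 0 -3/2 0; 0 0 1]
T3·…·T1 = [3 0 0; -3/2 -3/2 0; 0 0 1]
T4·…·T1 = [3 0 0; 3 3 0; 0 0 1]
det M = 9; M⁻¹ = [1/3 0 0; -1/3 1/3 0; 0 0 1]
M⁻¹ · (-12, -3)ᵀ = (-4, 3)ᵀ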